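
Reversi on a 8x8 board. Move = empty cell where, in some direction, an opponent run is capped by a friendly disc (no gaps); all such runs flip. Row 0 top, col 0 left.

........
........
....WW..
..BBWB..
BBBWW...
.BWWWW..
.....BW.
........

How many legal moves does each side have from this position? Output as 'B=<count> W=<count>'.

-- B to move --
(1,3): flips 1 -> legal
(1,4): no bracket -> illegal
(1,5): flips 2 -> legal
(1,6): no bracket -> illegal
(2,3): no bracket -> illegal
(2,6): no bracket -> illegal
(3,6): no bracket -> illegal
(4,5): flips 3 -> legal
(4,6): no bracket -> illegal
(5,6): flips 4 -> legal
(5,7): no bracket -> illegal
(6,1): no bracket -> illegal
(6,2): flips 3 -> legal
(6,3): flips 3 -> legal
(6,4): flips 1 -> legal
(6,7): flips 1 -> legal
(7,5): no bracket -> illegal
(7,6): no bracket -> illegal
(7,7): flips 3 -> legal
B mobility = 9
-- W to move --
(2,1): flips 1 -> legal
(2,2): flips 3 -> legal
(2,3): flips 1 -> legal
(2,6): flips 1 -> legal
(3,0): flips 1 -> legal
(3,1): flips 3 -> legal
(3,6): flips 1 -> legal
(4,5): flips 1 -> legal
(4,6): flips 1 -> legal
(5,0): flips 1 -> legal
(5,6): no bracket -> illegal
(6,0): flips 3 -> legal
(6,1): no bracket -> illegal
(6,2): no bracket -> illegal
(6,4): flips 1 -> legal
(7,4): no bracket -> illegal
(7,5): flips 1 -> legal
(7,6): flips 1 -> legal
W mobility = 14

Answer: B=9 W=14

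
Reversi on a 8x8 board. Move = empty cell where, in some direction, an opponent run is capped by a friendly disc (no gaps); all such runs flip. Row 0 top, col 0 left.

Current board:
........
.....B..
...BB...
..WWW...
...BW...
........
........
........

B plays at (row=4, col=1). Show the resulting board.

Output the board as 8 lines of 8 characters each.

Answer: ........
.....B..
...BB...
..BWW...
.B.BW...
........
........
........

Derivation:
Place B at (4,1); scan 8 dirs for brackets.
Dir NW: first cell '.' (not opp) -> no flip
Dir N: first cell '.' (not opp) -> no flip
Dir NE: opp run (3,2) capped by B -> flip
Dir W: first cell '.' (not opp) -> no flip
Dir E: first cell '.' (not opp) -> no flip
Dir SW: first cell '.' (not opp) -> no flip
Dir S: first cell '.' (not opp) -> no flip
Dir SE: first cell '.' (not opp) -> no flip
All flips: (3,2)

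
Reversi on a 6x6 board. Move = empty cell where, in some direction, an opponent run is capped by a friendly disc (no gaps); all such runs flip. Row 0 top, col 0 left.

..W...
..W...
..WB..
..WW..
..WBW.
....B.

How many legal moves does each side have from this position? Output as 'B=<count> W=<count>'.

-- B to move --
(0,1): flips 1 -> legal
(0,3): no bracket -> illegal
(1,1): no bracket -> illegal
(1,3): no bracket -> illegal
(2,1): flips 2 -> legal
(2,4): no bracket -> illegal
(3,1): no bracket -> illegal
(3,4): flips 1 -> legal
(3,5): no bracket -> illegal
(4,1): flips 2 -> legal
(4,5): flips 1 -> legal
(5,1): no bracket -> illegal
(5,2): no bracket -> illegal
(5,3): no bracket -> illegal
(5,5): no bracket -> illegal
B mobility = 5
-- W to move --
(1,3): flips 1 -> legal
(1,4): flips 1 -> legal
(2,4): flips 1 -> legal
(3,4): flips 1 -> legal
(4,5): no bracket -> illegal
(5,2): no bracket -> illegal
(5,3): flips 1 -> legal
(5,5): no bracket -> illegal
W mobility = 5

Answer: B=5 W=5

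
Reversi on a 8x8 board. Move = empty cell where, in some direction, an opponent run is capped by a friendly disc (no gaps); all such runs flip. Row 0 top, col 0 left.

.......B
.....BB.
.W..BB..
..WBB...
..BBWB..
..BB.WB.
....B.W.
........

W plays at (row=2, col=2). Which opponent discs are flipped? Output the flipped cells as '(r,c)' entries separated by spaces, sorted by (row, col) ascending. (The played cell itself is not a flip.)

Dir NW: first cell '.' (not opp) -> no flip
Dir N: first cell '.' (not opp) -> no flip
Dir NE: first cell '.' (not opp) -> no flip
Dir W: first cell 'W' (not opp) -> no flip
Dir E: first cell '.' (not opp) -> no flip
Dir SW: first cell '.' (not opp) -> no flip
Dir S: first cell 'W' (not opp) -> no flip
Dir SE: opp run (3,3) capped by W -> flip

Answer: (3,3)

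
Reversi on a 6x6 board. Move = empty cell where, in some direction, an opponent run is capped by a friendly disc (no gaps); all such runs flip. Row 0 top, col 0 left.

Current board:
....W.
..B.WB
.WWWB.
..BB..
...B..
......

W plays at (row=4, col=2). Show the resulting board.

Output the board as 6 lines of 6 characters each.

Answer: ....W.
..B.WB
.WWWB.
..WB..
..WB..
......

Derivation:
Place W at (4,2); scan 8 dirs for brackets.
Dir NW: first cell '.' (not opp) -> no flip
Dir N: opp run (3,2) capped by W -> flip
Dir NE: opp run (3,3) (2,4) (1,5), next=edge -> no flip
Dir W: first cell '.' (not opp) -> no flip
Dir E: opp run (4,3), next='.' -> no flip
Dir SW: first cell '.' (not opp) -> no flip
Dir S: first cell '.' (not opp) -> no flip
Dir SE: first cell '.' (not opp) -> no flip
All flips: (3,2)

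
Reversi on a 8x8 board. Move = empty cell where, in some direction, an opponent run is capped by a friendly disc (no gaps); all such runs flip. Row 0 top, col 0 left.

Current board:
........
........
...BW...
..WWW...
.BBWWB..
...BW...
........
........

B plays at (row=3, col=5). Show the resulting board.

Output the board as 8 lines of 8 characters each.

Answer: ........
........
...BW...
..WWWB..
.BBWBB..
...BW...
........
........

Derivation:
Place B at (3,5); scan 8 dirs for brackets.
Dir NW: opp run (2,4), next='.' -> no flip
Dir N: first cell '.' (not opp) -> no flip
Dir NE: first cell '.' (not opp) -> no flip
Dir W: opp run (3,4) (3,3) (3,2), next='.' -> no flip
Dir E: first cell '.' (not opp) -> no flip
Dir SW: opp run (4,4) capped by B -> flip
Dir S: first cell 'B' (not opp) -> no flip
Dir SE: first cell '.' (not opp) -> no flip
All flips: (4,4)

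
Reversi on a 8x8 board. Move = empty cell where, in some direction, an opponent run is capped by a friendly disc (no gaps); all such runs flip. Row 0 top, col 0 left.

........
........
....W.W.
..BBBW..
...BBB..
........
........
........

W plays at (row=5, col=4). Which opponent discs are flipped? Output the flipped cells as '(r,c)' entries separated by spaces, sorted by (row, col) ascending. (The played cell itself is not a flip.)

Dir NW: opp run (4,3) (3,2), next='.' -> no flip
Dir N: opp run (4,4) (3,4) capped by W -> flip
Dir NE: opp run (4,5), next='.' -> no flip
Dir W: first cell '.' (not opp) -> no flip
Dir E: first cell '.' (not opp) -> no flip
Dir SW: first cell '.' (not opp) -> no flip
Dir S: first cell '.' (not opp) -> no flip
Dir SE: first cell '.' (not opp) -> no flip

Answer: (3,4) (4,4)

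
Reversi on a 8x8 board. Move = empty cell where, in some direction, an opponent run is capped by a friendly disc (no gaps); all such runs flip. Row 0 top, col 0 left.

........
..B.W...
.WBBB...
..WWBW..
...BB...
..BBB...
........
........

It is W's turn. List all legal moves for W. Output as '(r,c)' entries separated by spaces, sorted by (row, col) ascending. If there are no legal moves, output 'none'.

(0,1): no bracket -> illegal
(0,2): flips 2 -> legal
(0,3): flips 1 -> legal
(1,1): flips 1 -> legal
(1,3): flips 2 -> legal
(1,5): flips 1 -> legal
(2,5): flips 3 -> legal
(3,1): no bracket -> illegal
(4,1): no bracket -> illegal
(4,2): no bracket -> illegal
(4,5): no bracket -> illegal
(5,1): no bracket -> illegal
(5,5): flips 1 -> legal
(6,1): no bracket -> illegal
(6,2): flips 2 -> legal
(6,3): flips 2 -> legal
(6,4): flips 4 -> legal
(6,5): flips 2 -> legal

Answer: (0,2) (0,3) (1,1) (1,3) (1,5) (2,5) (5,5) (6,2) (6,3) (6,4) (6,5)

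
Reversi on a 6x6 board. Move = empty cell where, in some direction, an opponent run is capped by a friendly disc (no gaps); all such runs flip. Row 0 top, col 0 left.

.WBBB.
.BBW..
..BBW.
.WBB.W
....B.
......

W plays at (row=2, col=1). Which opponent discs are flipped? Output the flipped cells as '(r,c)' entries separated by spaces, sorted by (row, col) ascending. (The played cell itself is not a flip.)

Answer: (1,1) (2,2) (2,3)

Derivation:
Dir NW: first cell '.' (not opp) -> no flip
Dir N: opp run (1,1) capped by W -> flip
Dir NE: opp run (1,2) (0,3), next=edge -> no flip
Dir W: first cell '.' (not opp) -> no flip
Dir E: opp run (2,2) (2,3) capped by W -> flip
Dir SW: first cell '.' (not opp) -> no flip
Dir S: first cell 'W' (not opp) -> no flip
Dir SE: opp run (3,2), next='.' -> no flip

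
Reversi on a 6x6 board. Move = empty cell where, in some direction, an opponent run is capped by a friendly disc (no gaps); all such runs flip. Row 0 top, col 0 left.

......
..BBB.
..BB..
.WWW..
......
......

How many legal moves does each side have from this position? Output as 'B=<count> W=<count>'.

-- B to move --
(2,0): no bracket -> illegal
(2,1): no bracket -> illegal
(2,4): no bracket -> illegal
(3,0): no bracket -> illegal
(3,4): no bracket -> illegal
(4,0): flips 1 -> legal
(4,1): flips 1 -> legal
(4,2): flips 1 -> legal
(4,3): flips 1 -> legal
(4,4): flips 1 -> legal
B mobility = 5
-- W to move --
(0,1): no bracket -> illegal
(0,2): flips 2 -> legal
(0,3): flips 2 -> legal
(0,4): flips 2 -> legal
(0,5): flips 2 -> legal
(1,1): flips 1 -> legal
(1,5): no bracket -> illegal
(2,1): no bracket -> illegal
(2,4): no bracket -> illegal
(2,5): no bracket -> illegal
(3,4): no bracket -> illegal
W mobility = 5

Answer: B=5 W=5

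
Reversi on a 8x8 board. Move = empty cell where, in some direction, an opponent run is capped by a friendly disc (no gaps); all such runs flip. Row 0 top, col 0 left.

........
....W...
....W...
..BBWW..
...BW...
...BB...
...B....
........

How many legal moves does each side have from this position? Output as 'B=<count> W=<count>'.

-- B to move --
(0,3): no bracket -> illegal
(0,4): flips 4 -> legal
(0,5): no bracket -> illegal
(1,3): no bracket -> illegal
(1,5): flips 1 -> legal
(2,3): no bracket -> illegal
(2,5): flips 1 -> legal
(2,6): flips 2 -> legal
(3,6): flips 2 -> legal
(4,5): flips 1 -> legal
(4,6): no bracket -> illegal
(5,5): flips 1 -> legal
B mobility = 7
-- W to move --
(2,1): no bracket -> illegal
(2,2): flips 1 -> legal
(2,3): no bracket -> illegal
(3,1): flips 2 -> legal
(4,1): no bracket -> illegal
(4,2): flips 2 -> legal
(4,5): no bracket -> illegal
(5,2): flips 1 -> legal
(5,5): no bracket -> illegal
(6,2): flips 1 -> legal
(6,4): flips 1 -> legal
(6,5): no bracket -> illegal
(7,2): no bracket -> illegal
(7,3): no bracket -> illegal
(7,4): no bracket -> illegal
W mobility = 6

Answer: B=7 W=6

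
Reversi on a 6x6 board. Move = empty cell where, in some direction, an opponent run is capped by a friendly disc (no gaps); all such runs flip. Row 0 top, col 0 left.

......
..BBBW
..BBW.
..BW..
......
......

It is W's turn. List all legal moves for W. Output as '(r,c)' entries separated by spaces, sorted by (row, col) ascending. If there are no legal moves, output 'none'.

(0,1): no bracket -> illegal
(0,2): flips 1 -> legal
(0,3): flips 2 -> legal
(0,4): flips 1 -> legal
(0,5): no bracket -> illegal
(1,1): flips 4 -> legal
(2,1): flips 2 -> legal
(2,5): no bracket -> illegal
(3,1): flips 1 -> legal
(3,4): no bracket -> illegal
(4,1): no bracket -> illegal
(4,2): no bracket -> illegal
(4,3): no bracket -> illegal

Answer: (0,2) (0,3) (0,4) (1,1) (2,1) (3,1)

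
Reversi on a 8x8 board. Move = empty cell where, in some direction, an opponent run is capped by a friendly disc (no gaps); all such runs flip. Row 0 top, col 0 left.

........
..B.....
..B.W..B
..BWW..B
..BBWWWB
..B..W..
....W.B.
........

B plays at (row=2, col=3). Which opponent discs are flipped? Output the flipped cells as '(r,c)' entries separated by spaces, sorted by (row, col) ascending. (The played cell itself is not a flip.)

Dir NW: first cell 'B' (not opp) -> no flip
Dir N: first cell '.' (not opp) -> no flip
Dir NE: first cell '.' (not opp) -> no flip
Dir W: first cell 'B' (not opp) -> no flip
Dir E: opp run (2,4), next='.' -> no flip
Dir SW: first cell 'B' (not opp) -> no flip
Dir S: opp run (3,3) capped by B -> flip
Dir SE: opp run (3,4) (4,5), next='.' -> no flip

Answer: (3,3)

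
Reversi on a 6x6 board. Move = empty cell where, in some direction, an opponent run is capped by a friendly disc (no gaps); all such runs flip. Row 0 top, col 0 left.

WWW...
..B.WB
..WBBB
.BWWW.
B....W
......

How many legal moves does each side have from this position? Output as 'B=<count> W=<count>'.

Answer: B=10 W=2

Derivation:
-- B to move --
(0,3): flips 1 -> legal
(0,4): flips 1 -> legal
(0,5): flips 1 -> legal
(1,0): no bracket -> illegal
(1,1): no bracket -> illegal
(1,3): flips 2 -> legal
(2,1): flips 1 -> legal
(3,5): flips 3 -> legal
(4,1): flips 1 -> legal
(4,2): flips 3 -> legal
(4,3): flips 2 -> legal
(4,4): flips 1 -> legal
(5,4): no bracket -> illegal
(5,5): no bracket -> illegal
B mobility = 10
-- W to move --
(0,3): no bracket -> illegal
(0,4): no bracket -> illegal
(0,5): no bracket -> illegal
(1,1): no bracket -> illegal
(1,3): flips 1 -> legal
(2,0): no bracket -> illegal
(2,1): no bracket -> illegal
(3,0): flips 1 -> legal
(3,5): no bracket -> illegal
(4,1): no bracket -> illegal
(4,2): no bracket -> illegal
(5,0): no bracket -> illegal
(5,1): no bracket -> illegal
W mobility = 2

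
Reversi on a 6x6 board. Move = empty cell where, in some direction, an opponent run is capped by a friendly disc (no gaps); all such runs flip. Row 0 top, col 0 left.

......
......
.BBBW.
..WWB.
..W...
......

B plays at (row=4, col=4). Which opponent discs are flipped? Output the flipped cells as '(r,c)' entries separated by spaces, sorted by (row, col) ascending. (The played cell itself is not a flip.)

Dir NW: opp run (3,3) capped by B -> flip
Dir N: first cell 'B' (not opp) -> no flip
Dir NE: first cell '.' (not opp) -> no flip
Dir W: first cell '.' (not opp) -> no flip
Dir E: first cell '.' (not opp) -> no flip
Dir SW: first cell '.' (not opp) -> no flip
Dir S: first cell '.' (not opp) -> no flip
Dir SE: first cell '.' (not opp) -> no flip

Answer: (3,3)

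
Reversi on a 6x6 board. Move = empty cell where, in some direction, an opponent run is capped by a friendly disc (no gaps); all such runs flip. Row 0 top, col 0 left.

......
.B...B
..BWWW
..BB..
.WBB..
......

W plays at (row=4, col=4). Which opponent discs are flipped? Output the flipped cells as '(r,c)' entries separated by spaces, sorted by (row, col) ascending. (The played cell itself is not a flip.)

Answer: (4,2) (4,3)

Derivation:
Dir NW: opp run (3,3) (2,2) (1,1), next='.' -> no flip
Dir N: first cell '.' (not opp) -> no flip
Dir NE: first cell '.' (not opp) -> no flip
Dir W: opp run (4,3) (4,2) capped by W -> flip
Dir E: first cell '.' (not opp) -> no flip
Dir SW: first cell '.' (not opp) -> no flip
Dir S: first cell '.' (not opp) -> no flip
Dir SE: first cell '.' (not opp) -> no flip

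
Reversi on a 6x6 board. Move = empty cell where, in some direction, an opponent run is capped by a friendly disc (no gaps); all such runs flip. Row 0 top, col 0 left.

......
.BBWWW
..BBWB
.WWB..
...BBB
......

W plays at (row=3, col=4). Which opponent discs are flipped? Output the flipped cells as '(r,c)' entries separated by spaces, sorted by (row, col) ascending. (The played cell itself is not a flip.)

Answer: (3,3)

Derivation:
Dir NW: opp run (2,3) (1,2), next='.' -> no flip
Dir N: first cell 'W' (not opp) -> no flip
Dir NE: opp run (2,5), next=edge -> no flip
Dir W: opp run (3,3) capped by W -> flip
Dir E: first cell '.' (not opp) -> no flip
Dir SW: opp run (4,3), next='.' -> no flip
Dir S: opp run (4,4), next='.' -> no flip
Dir SE: opp run (4,5), next=edge -> no flip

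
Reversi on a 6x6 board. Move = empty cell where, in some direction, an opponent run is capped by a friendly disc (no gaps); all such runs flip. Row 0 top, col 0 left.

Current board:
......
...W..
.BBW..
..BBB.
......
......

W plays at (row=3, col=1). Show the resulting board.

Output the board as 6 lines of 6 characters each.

Place W at (3,1); scan 8 dirs for brackets.
Dir NW: first cell '.' (not opp) -> no flip
Dir N: opp run (2,1), next='.' -> no flip
Dir NE: opp run (2,2) capped by W -> flip
Dir W: first cell '.' (not opp) -> no flip
Dir E: opp run (3,2) (3,3) (3,4), next='.' -> no flip
Dir SW: first cell '.' (not opp) -> no flip
Dir S: first cell '.' (not opp) -> no flip
Dir SE: first cell '.' (not opp) -> no flip
All flips: (2,2)

Answer: ......
...W..
.BWW..
.WBBB.
......
......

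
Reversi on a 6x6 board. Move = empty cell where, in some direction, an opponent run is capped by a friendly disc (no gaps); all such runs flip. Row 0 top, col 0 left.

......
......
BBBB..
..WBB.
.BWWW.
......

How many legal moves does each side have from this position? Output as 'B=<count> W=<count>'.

-- B to move --
(3,1): flips 1 -> legal
(3,5): no bracket -> illegal
(4,5): flips 3 -> legal
(5,1): flips 1 -> legal
(5,2): flips 3 -> legal
(5,3): flips 1 -> legal
(5,4): flips 3 -> legal
(5,5): flips 1 -> legal
B mobility = 7
-- W to move --
(1,0): flips 1 -> legal
(1,1): flips 2 -> legal
(1,2): flips 1 -> legal
(1,3): flips 2 -> legal
(1,4): flips 1 -> legal
(2,4): flips 2 -> legal
(2,5): flips 1 -> legal
(3,0): no bracket -> illegal
(3,1): no bracket -> illegal
(3,5): flips 2 -> legal
(4,0): flips 1 -> legal
(4,5): no bracket -> illegal
(5,0): flips 1 -> legal
(5,1): no bracket -> illegal
(5,2): no bracket -> illegal
W mobility = 10

Answer: B=7 W=10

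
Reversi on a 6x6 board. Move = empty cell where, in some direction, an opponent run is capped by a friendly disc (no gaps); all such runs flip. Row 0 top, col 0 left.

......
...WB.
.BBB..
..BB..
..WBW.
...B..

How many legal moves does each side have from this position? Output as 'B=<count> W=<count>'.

Answer: B=10 W=5

Derivation:
-- B to move --
(0,2): no bracket -> illegal
(0,3): flips 1 -> legal
(0,4): flips 1 -> legal
(1,2): flips 1 -> legal
(2,4): no bracket -> illegal
(3,1): flips 1 -> legal
(3,4): no bracket -> illegal
(3,5): flips 1 -> legal
(4,1): flips 1 -> legal
(4,5): flips 1 -> legal
(5,1): flips 1 -> legal
(5,2): flips 1 -> legal
(5,4): no bracket -> illegal
(5,5): flips 1 -> legal
B mobility = 10
-- W to move --
(0,3): no bracket -> illegal
(0,4): no bracket -> illegal
(0,5): no bracket -> illegal
(1,0): no bracket -> illegal
(1,1): flips 2 -> legal
(1,2): flips 2 -> legal
(1,5): flips 1 -> legal
(2,0): no bracket -> illegal
(2,4): flips 1 -> legal
(2,5): no bracket -> illegal
(3,0): no bracket -> illegal
(3,1): flips 1 -> legal
(3,4): no bracket -> illegal
(4,1): no bracket -> illegal
(5,2): no bracket -> illegal
(5,4): no bracket -> illegal
W mobility = 5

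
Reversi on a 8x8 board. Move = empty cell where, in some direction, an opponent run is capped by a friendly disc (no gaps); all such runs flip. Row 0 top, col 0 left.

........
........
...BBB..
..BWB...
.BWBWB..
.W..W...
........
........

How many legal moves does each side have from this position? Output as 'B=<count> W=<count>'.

-- B to move --
(2,2): no bracket -> illegal
(3,1): no bracket -> illegal
(3,5): no bracket -> illegal
(4,0): no bracket -> illegal
(5,0): no bracket -> illegal
(5,2): flips 1 -> legal
(5,3): no bracket -> illegal
(5,5): no bracket -> illegal
(6,0): flips 3 -> legal
(6,1): flips 1 -> legal
(6,2): no bracket -> illegal
(6,3): flips 1 -> legal
(6,4): flips 2 -> legal
(6,5): flips 1 -> legal
B mobility = 6
-- W to move --
(1,2): no bracket -> illegal
(1,3): flips 1 -> legal
(1,4): flips 2 -> legal
(1,5): flips 1 -> legal
(1,6): no bracket -> illegal
(2,1): flips 2 -> legal
(2,2): flips 1 -> legal
(2,6): no bracket -> illegal
(3,0): no bracket -> illegal
(3,1): flips 2 -> legal
(3,5): flips 1 -> legal
(3,6): flips 1 -> legal
(4,0): flips 1 -> legal
(4,6): flips 1 -> legal
(5,0): no bracket -> illegal
(5,2): no bracket -> illegal
(5,3): flips 1 -> legal
(5,5): no bracket -> illegal
(5,6): no bracket -> illegal
W mobility = 11

Answer: B=6 W=11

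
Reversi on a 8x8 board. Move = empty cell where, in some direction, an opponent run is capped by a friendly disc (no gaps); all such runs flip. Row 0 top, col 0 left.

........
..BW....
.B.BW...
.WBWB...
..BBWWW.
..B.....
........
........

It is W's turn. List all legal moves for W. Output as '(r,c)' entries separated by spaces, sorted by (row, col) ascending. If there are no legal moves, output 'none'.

Answer: (0,1) (1,1) (2,2) (3,5) (4,1) (5,1) (5,3)

Derivation:
(0,1): flips 3 -> legal
(0,2): no bracket -> illegal
(0,3): no bracket -> illegal
(1,0): no bracket -> illegal
(1,1): flips 2 -> legal
(1,4): no bracket -> illegal
(2,0): no bracket -> illegal
(2,2): flips 1 -> legal
(2,5): no bracket -> illegal
(3,0): no bracket -> illegal
(3,5): flips 1 -> legal
(4,1): flips 2 -> legal
(5,1): flips 1 -> legal
(5,3): flips 2 -> legal
(5,4): no bracket -> illegal
(6,1): no bracket -> illegal
(6,2): no bracket -> illegal
(6,3): no bracket -> illegal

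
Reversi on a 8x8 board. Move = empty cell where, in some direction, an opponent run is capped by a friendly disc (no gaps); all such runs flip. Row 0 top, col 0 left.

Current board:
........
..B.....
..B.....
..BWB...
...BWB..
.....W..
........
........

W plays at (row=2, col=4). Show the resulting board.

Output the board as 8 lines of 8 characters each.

Answer: ........
..B.....
..B.W...
..BWW...
...BWB..
.....W..
........
........

Derivation:
Place W at (2,4); scan 8 dirs for brackets.
Dir NW: first cell '.' (not opp) -> no flip
Dir N: first cell '.' (not opp) -> no flip
Dir NE: first cell '.' (not opp) -> no flip
Dir W: first cell '.' (not opp) -> no flip
Dir E: first cell '.' (not opp) -> no flip
Dir SW: first cell 'W' (not opp) -> no flip
Dir S: opp run (3,4) capped by W -> flip
Dir SE: first cell '.' (not opp) -> no flip
All flips: (3,4)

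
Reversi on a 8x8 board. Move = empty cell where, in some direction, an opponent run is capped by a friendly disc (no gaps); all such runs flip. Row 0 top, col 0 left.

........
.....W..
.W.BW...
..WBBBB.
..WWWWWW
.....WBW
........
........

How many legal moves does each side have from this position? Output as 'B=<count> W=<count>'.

-- B to move --
(0,4): no bracket -> illegal
(0,5): no bracket -> illegal
(0,6): flips 2 -> legal
(1,0): no bracket -> illegal
(1,1): no bracket -> illegal
(1,2): no bracket -> illegal
(1,3): flips 1 -> legal
(1,4): flips 1 -> legal
(1,6): no bracket -> illegal
(2,0): no bracket -> illegal
(2,2): no bracket -> illegal
(2,5): flips 1 -> legal
(2,6): no bracket -> illegal
(3,0): no bracket -> illegal
(3,1): flips 1 -> legal
(3,7): no bracket -> illegal
(4,1): flips 1 -> legal
(5,1): flips 1 -> legal
(5,2): flips 1 -> legal
(5,3): flips 2 -> legal
(5,4): flips 3 -> legal
(6,4): no bracket -> illegal
(6,5): flips 2 -> legal
(6,6): flips 2 -> legal
(6,7): no bracket -> illegal
B mobility = 12
-- W to move --
(1,2): flips 2 -> legal
(1,3): flips 2 -> legal
(1,4): flips 1 -> legal
(2,2): flips 2 -> legal
(2,5): flips 3 -> legal
(2,6): flips 2 -> legal
(2,7): flips 1 -> legal
(3,7): flips 4 -> legal
(6,5): flips 1 -> legal
(6,6): flips 1 -> legal
(6,7): flips 1 -> legal
W mobility = 11

Answer: B=12 W=11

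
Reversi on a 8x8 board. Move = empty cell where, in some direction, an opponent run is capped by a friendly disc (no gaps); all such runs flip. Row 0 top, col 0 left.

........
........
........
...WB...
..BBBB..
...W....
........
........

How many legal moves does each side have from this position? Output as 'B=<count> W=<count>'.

Answer: B=7 W=4

Derivation:
-- B to move --
(2,2): flips 1 -> legal
(2,3): flips 1 -> legal
(2,4): flips 1 -> legal
(3,2): flips 1 -> legal
(5,2): no bracket -> illegal
(5,4): no bracket -> illegal
(6,2): flips 1 -> legal
(6,3): flips 1 -> legal
(6,4): flips 1 -> legal
B mobility = 7
-- W to move --
(2,3): no bracket -> illegal
(2,4): no bracket -> illegal
(2,5): no bracket -> illegal
(3,1): flips 1 -> legal
(3,2): no bracket -> illegal
(3,5): flips 2 -> legal
(3,6): no bracket -> illegal
(4,1): no bracket -> illegal
(4,6): no bracket -> illegal
(5,1): flips 1 -> legal
(5,2): no bracket -> illegal
(5,4): no bracket -> illegal
(5,5): flips 1 -> legal
(5,6): no bracket -> illegal
W mobility = 4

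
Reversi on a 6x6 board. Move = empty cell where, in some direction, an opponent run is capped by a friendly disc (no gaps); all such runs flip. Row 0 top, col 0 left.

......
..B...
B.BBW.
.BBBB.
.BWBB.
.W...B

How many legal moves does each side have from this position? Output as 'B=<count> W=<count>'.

Answer: B=5 W=5

Derivation:
-- B to move --
(1,3): no bracket -> illegal
(1,4): flips 1 -> legal
(1,5): flips 1 -> legal
(2,5): flips 1 -> legal
(3,5): no bracket -> illegal
(4,0): no bracket -> illegal
(5,0): no bracket -> illegal
(5,2): flips 1 -> legal
(5,3): flips 1 -> legal
B mobility = 5
-- W to move --
(0,1): no bracket -> illegal
(0,2): flips 3 -> legal
(0,3): no bracket -> illegal
(1,0): no bracket -> illegal
(1,1): no bracket -> illegal
(1,3): no bracket -> illegal
(1,4): no bracket -> illegal
(2,1): flips 4 -> legal
(2,5): no bracket -> illegal
(3,0): no bracket -> illegal
(3,5): no bracket -> illegal
(4,0): flips 1 -> legal
(4,5): flips 2 -> legal
(5,0): no bracket -> illegal
(5,2): no bracket -> illegal
(5,3): no bracket -> illegal
(5,4): flips 2 -> legal
W mobility = 5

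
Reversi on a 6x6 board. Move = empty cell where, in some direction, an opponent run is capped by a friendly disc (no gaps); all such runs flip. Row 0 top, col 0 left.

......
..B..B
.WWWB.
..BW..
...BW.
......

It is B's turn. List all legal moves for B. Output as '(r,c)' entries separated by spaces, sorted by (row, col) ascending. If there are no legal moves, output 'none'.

(1,0): flips 1 -> legal
(1,1): no bracket -> illegal
(1,3): flips 2 -> legal
(1,4): flips 1 -> legal
(2,0): flips 3 -> legal
(3,0): flips 1 -> legal
(3,1): no bracket -> illegal
(3,4): flips 2 -> legal
(3,5): no bracket -> illegal
(4,2): flips 1 -> legal
(4,5): flips 1 -> legal
(5,3): no bracket -> illegal
(5,4): no bracket -> illegal
(5,5): no bracket -> illegal

Answer: (1,0) (1,3) (1,4) (2,0) (3,0) (3,4) (4,2) (4,5)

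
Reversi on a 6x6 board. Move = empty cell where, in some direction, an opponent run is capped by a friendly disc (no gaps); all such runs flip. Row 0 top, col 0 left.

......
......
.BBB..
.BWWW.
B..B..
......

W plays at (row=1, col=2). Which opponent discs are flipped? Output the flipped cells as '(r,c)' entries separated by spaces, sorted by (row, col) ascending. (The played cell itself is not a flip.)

Dir NW: first cell '.' (not opp) -> no flip
Dir N: first cell '.' (not opp) -> no flip
Dir NE: first cell '.' (not opp) -> no flip
Dir W: first cell '.' (not opp) -> no flip
Dir E: first cell '.' (not opp) -> no flip
Dir SW: opp run (2,1), next='.' -> no flip
Dir S: opp run (2,2) capped by W -> flip
Dir SE: opp run (2,3) capped by W -> flip

Answer: (2,2) (2,3)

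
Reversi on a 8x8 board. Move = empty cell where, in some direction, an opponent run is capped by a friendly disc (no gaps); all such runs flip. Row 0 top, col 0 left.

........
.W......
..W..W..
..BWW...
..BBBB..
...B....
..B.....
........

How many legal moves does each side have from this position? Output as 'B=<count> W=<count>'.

-- B to move --
(0,0): flips 3 -> legal
(0,1): no bracket -> illegal
(0,2): no bracket -> illegal
(1,0): no bracket -> illegal
(1,2): flips 1 -> legal
(1,3): no bracket -> illegal
(1,4): no bracket -> illegal
(1,5): no bracket -> illegal
(1,6): flips 2 -> legal
(2,0): no bracket -> illegal
(2,1): no bracket -> illegal
(2,3): flips 2 -> legal
(2,4): flips 2 -> legal
(2,6): no bracket -> illegal
(3,1): no bracket -> illegal
(3,5): flips 2 -> legal
(3,6): no bracket -> illegal
B mobility = 6
-- W to move --
(2,1): no bracket -> illegal
(2,3): no bracket -> illegal
(3,1): flips 1 -> legal
(3,5): no bracket -> illegal
(3,6): no bracket -> illegal
(4,1): no bracket -> illegal
(4,6): no bracket -> illegal
(5,1): flips 1 -> legal
(5,2): flips 3 -> legal
(5,4): flips 1 -> legal
(5,5): flips 1 -> legal
(5,6): flips 1 -> legal
(6,1): no bracket -> illegal
(6,3): flips 2 -> legal
(6,4): no bracket -> illegal
(7,1): no bracket -> illegal
(7,2): no bracket -> illegal
(7,3): no bracket -> illegal
W mobility = 7

Answer: B=6 W=7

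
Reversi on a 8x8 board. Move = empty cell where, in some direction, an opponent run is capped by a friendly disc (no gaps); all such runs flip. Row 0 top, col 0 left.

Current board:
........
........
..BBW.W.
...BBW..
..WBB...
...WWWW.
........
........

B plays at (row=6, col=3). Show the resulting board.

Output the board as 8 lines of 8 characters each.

Answer: ........
........
..BBW.W.
...BBW..
..WBB...
...BWWW.
...B....
........

Derivation:
Place B at (6,3); scan 8 dirs for brackets.
Dir NW: first cell '.' (not opp) -> no flip
Dir N: opp run (5,3) capped by B -> flip
Dir NE: opp run (5,4), next='.' -> no flip
Dir W: first cell '.' (not opp) -> no flip
Dir E: first cell '.' (not opp) -> no flip
Dir SW: first cell '.' (not opp) -> no flip
Dir S: first cell '.' (not opp) -> no flip
Dir SE: first cell '.' (not opp) -> no flip
All flips: (5,3)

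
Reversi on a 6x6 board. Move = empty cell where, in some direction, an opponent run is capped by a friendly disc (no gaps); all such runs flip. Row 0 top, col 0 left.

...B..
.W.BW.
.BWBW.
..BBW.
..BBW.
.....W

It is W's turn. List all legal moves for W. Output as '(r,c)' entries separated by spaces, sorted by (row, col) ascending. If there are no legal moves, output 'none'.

Answer: (0,2) (0,4) (1,2) (2,0) (3,1) (4,1) (5,1) (5,2)

Derivation:
(0,2): flips 1 -> legal
(0,4): flips 1 -> legal
(1,0): no bracket -> illegal
(1,2): flips 2 -> legal
(2,0): flips 1 -> legal
(3,0): no bracket -> illegal
(3,1): flips 3 -> legal
(4,1): flips 4 -> legal
(5,1): flips 2 -> legal
(5,2): flips 3 -> legal
(5,3): no bracket -> illegal
(5,4): no bracket -> illegal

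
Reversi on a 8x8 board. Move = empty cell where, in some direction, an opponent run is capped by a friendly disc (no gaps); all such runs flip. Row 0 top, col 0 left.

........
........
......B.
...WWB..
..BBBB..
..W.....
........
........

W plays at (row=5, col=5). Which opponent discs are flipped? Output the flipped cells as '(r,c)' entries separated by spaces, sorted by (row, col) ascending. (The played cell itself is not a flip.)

Answer: (4,4)

Derivation:
Dir NW: opp run (4,4) capped by W -> flip
Dir N: opp run (4,5) (3,5), next='.' -> no flip
Dir NE: first cell '.' (not opp) -> no flip
Dir W: first cell '.' (not opp) -> no flip
Dir E: first cell '.' (not opp) -> no flip
Dir SW: first cell '.' (not opp) -> no flip
Dir S: first cell '.' (not opp) -> no flip
Dir SE: first cell '.' (not opp) -> no flip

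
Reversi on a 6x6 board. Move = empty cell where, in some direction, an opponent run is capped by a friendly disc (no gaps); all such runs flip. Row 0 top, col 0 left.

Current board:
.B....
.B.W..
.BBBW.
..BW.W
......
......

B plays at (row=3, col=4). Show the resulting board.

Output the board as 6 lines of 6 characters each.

Place B at (3,4); scan 8 dirs for brackets.
Dir NW: first cell 'B' (not opp) -> no flip
Dir N: opp run (2,4), next='.' -> no flip
Dir NE: first cell '.' (not opp) -> no flip
Dir W: opp run (3,3) capped by B -> flip
Dir E: opp run (3,5), next=edge -> no flip
Dir SW: first cell '.' (not opp) -> no flip
Dir S: first cell '.' (not opp) -> no flip
Dir SE: first cell '.' (not opp) -> no flip
All flips: (3,3)

Answer: .B....
.B.W..
.BBBW.
..BBBW
......
......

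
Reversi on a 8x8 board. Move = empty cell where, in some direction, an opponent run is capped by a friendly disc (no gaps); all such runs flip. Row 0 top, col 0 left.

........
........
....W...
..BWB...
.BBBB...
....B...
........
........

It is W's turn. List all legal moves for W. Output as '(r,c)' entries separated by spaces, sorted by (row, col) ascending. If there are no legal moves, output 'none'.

(2,1): no bracket -> illegal
(2,2): no bracket -> illegal
(2,3): no bracket -> illegal
(2,5): no bracket -> illegal
(3,0): no bracket -> illegal
(3,1): flips 1 -> legal
(3,5): flips 1 -> legal
(4,0): no bracket -> illegal
(4,5): no bracket -> illegal
(5,0): no bracket -> illegal
(5,1): flips 1 -> legal
(5,2): no bracket -> illegal
(5,3): flips 1 -> legal
(5,5): flips 1 -> legal
(6,3): no bracket -> illegal
(6,4): flips 3 -> legal
(6,5): no bracket -> illegal

Answer: (3,1) (3,5) (5,1) (5,3) (5,5) (6,4)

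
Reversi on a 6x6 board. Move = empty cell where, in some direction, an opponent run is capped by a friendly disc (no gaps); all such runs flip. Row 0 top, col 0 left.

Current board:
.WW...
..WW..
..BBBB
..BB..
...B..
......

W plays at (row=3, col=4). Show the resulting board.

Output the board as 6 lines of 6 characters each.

Answer: .WW...
..WW..
..BWBB
..BBW.
...B..
......

Derivation:
Place W at (3,4); scan 8 dirs for brackets.
Dir NW: opp run (2,3) capped by W -> flip
Dir N: opp run (2,4), next='.' -> no flip
Dir NE: opp run (2,5), next=edge -> no flip
Dir W: opp run (3,3) (3,2), next='.' -> no flip
Dir E: first cell '.' (not opp) -> no flip
Dir SW: opp run (4,3), next='.' -> no flip
Dir S: first cell '.' (not opp) -> no flip
Dir SE: first cell '.' (not opp) -> no flip
All flips: (2,3)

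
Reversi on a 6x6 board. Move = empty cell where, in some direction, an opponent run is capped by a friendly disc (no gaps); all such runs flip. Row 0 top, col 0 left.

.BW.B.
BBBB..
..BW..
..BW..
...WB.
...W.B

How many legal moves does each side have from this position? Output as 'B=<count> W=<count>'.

-- B to move --
(0,3): flips 1 -> legal
(1,4): flips 1 -> legal
(2,4): flips 1 -> legal
(3,4): flips 2 -> legal
(4,2): flips 1 -> legal
(5,2): no bracket -> illegal
(5,4): flips 1 -> legal
B mobility = 6
-- W to move --
(0,0): flips 3 -> legal
(0,3): flips 1 -> legal
(0,5): no bracket -> illegal
(1,4): no bracket -> illegal
(1,5): no bracket -> illegal
(2,0): flips 1 -> legal
(2,1): flips 2 -> legal
(2,4): flips 1 -> legal
(3,1): flips 1 -> legal
(3,4): no bracket -> illegal
(3,5): flips 1 -> legal
(4,1): flips 1 -> legal
(4,2): flips 3 -> legal
(4,5): flips 1 -> legal
(5,4): no bracket -> illegal
W mobility = 10

Answer: B=6 W=10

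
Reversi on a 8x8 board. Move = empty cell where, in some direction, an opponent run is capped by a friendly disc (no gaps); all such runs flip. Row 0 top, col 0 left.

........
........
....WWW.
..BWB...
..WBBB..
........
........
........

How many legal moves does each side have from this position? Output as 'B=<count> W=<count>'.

-- B to move --
(1,3): no bracket -> illegal
(1,4): flips 1 -> legal
(1,5): no bracket -> illegal
(1,6): flips 1 -> legal
(1,7): no bracket -> illegal
(2,2): flips 1 -> legal
(2,3): flips 1 -> legal
(2,7): no bracket -> illegal
(3,1): no bracket -> illegal
(3,5): no bracket -> illegal
(3,6): no bracket -> illegal
(3,7): no bracket -> illegal
(4,1): flips 1 -> legal
(5,1): no bracket -> illegal
(5,2): flips 1 -> legal
(5,3): no bracket -> illegal
B mobility = 6
-- W to move --
(2,1): no bracket -> illegal
(2,2): flips 1 -> legal
(2,3): no bracket -> illegal
(3,1): flips 1 -> legal
(3,5): flips 1 -> legal
(3,6): no bracket -> illegal
(4,1): no bracket -> illegal
(4,6): flips 3 -> legal
(5,2): flips 2 -> legal
(5,3): flips 1 -> legal
(5,4): flips 2 -> legal
(5,5): flips 1 -> legal
(5,6): no bracket -> illegal
W mobility = 8

Answer: B=6 W=8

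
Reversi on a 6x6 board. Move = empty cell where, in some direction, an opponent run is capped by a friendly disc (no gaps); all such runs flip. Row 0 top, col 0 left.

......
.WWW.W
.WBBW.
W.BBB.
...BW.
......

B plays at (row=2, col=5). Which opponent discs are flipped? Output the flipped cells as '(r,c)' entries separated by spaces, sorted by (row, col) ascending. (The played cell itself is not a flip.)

Answer: (2,4)

Derivation:
Dir NW: first cell '.' (not opp) -> no flip
Dir N: opp run (1,5), next='.' -> no flip
Dir NE: edge -> no flip
Dir W: opp run (2,4) capped by B -> flip
Dir E: edge -> no flip
Dir SW: first cell 'B' (not opp) -> no flip
Dir S: first cell '.' (not opp) -> no flip
Dir SE: edge -> no flip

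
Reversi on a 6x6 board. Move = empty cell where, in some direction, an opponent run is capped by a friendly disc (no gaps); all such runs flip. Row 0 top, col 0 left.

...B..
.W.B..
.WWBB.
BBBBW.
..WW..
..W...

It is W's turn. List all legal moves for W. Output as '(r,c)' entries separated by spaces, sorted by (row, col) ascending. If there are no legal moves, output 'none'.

(0,2): no bracket -> illegal
(0,4): flips 1 -> legal
(1,2): flips 1 -> legal
(1,4): flips 1 -> legal
(1,5): flips 2 -> legal
(2,0): flips 1 -> legal
(2,5): flips 2 -> legal
(3,5): no bracket -> illegal
(4,0): flips 1 -> legal
(4,1): flips 1 -> legal
(4,4): flips 1 -> legal

Answer: (0,4) (1,2) (1,4) (1,5) (2,0) (2,5) (4,0) (4,1) (4,4)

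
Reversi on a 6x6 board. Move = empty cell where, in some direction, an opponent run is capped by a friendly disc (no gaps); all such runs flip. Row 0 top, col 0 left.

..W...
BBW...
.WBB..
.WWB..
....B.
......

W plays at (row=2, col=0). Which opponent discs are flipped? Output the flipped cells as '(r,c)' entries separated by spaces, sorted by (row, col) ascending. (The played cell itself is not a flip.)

Dir NW: edge -> no flip
Dir N: opp run (1,0), next='.' -> no flip
Dir NE: opp run (1,1) capped by W -> flip
Dir W: edge -> no flip
Dir E: first cell 'W' (not opp) -> no flip
Dir SW: edge -> no flip
Dir S: first cell '.' (not opp) -> no flip
Dir SE: first cell 'W' (not opp) -> no flip

Answer: (1,1)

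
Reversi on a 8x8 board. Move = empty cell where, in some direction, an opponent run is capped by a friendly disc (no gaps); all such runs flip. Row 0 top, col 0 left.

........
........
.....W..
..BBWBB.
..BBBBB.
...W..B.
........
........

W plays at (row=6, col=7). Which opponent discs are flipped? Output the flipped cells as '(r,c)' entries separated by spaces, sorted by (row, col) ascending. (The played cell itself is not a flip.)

Dir NW: opp run (5,6) (4,5) capped by W -> flip
Dir N: first cell '.' (not opp) -> no flip
Dir NE: edge -> no flip
Dir W: first cell '.' (not opp) -> no flip
Dir E: edge -> no flip
Dir SW: first cell '.' (not opp) -> no flip
Dir S: first cell '.' (not opp) -> no flip
Dir SE: edge -> no flip

Answer: (4,5) (5,6)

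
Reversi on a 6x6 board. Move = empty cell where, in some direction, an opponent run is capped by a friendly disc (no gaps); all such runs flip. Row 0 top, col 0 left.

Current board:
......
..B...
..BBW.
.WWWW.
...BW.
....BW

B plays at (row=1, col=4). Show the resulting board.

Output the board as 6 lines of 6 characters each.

Answer: ......
..B.B.
..BBB.
.WWWB.
...BB.
....BW

Derivation:
Place B at (1,4); scan 8 dirs for brackets.
Dir NW: first cell '.' (not opp) -> no flip
Dir N: first cell '.' (not opp) -> no flip
Dir NE: first cell '.' (not opp) -> no flip
Dir W: first cell '.' (not opp) -> no flip
Dir E: first cell '.' (not opp) -> no flip
Dir SW: first cell 'B' (not opp) -> no flip
Dir S: opp run (2,4) (3,4) (4,4) capped by B -> flip
Dir SE: first cell '.' (not opp) -> no flip
All flips: (2,4) (3,4) (4,4)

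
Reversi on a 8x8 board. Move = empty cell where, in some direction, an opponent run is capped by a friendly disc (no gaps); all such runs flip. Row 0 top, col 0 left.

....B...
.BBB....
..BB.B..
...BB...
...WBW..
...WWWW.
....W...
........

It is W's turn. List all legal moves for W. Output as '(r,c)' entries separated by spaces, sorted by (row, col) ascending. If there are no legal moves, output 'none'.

(0,0): flips 4 -> legal
(0,1): flips 3 -> legal
(0,2): no bracket -> illegal
(0,3): flips 3 -> legal
(0,5): no bracket -> illegal
(1,0): no bracket -> illegal
(1,4): no bracket -> illegal
(1,5): no bracket -> illegal
(1,6): flips 2 -> legal
(2,0): no bracket -> illegal
(2,1): no bracket -> illegal
(2,4): flips 2 -> legal
(2,6): no bracket -> illegal
(3,1): no bracket -> illegal
(3,2): no bracket -> illegal
(3,5): flips 1 -> legal
(3,6): no bracket -> illegal
(4,2): no bracket -> illegal

Answer: (0,0) (0,1) (0,3) (1,6) (2,4) (3,5)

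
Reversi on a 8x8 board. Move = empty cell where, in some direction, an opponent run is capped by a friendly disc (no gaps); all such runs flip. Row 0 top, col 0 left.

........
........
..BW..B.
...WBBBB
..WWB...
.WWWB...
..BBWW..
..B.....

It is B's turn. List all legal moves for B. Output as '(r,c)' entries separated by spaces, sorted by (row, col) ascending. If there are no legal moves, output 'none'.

Answer: (1,2) (1,3) (2,4) (3,2) (4,0) (4,1) (5,0) (6,1) (6,6) (7,4) (7,6)

Derivation:
(1,2): flips 1 -> legal
(1,3): flips 4 -> legal
(1,4): no bracket -> illegal
(2,4): flips 1 -> legal
(3,1): no bracket -> illegal
(3,2): flips 4 -> legal
(4,0): flips 1 -> legal
(4,1): flips 3 -> legal
(5,0): flips 3 -> legal
(5,5): no bracket -> illegal
(5,6): no bracket -> illegal
(6,0): no bracket -> illegal
(6,1): flips 2 -> legal
(6,6): flips 2 -> legal
(7,3): no bracket -> illegal
(7,4): flips 1 -> legal
(7,5): no bracket -> illegal
(7,6): flips 1 -> legal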